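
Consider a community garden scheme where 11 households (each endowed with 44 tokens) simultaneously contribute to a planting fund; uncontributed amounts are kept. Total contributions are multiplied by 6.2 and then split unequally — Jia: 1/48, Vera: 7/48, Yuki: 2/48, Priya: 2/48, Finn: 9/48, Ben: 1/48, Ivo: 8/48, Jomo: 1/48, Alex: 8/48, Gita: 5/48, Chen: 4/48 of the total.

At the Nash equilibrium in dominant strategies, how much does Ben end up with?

61.05 tokens

A player with share s gets back 6.2·s per unit contributed, so full contribution is dominant for anyone with s > 1/6.2 = 0.1613 and zero contribution is dominant for anyone below.
Finn, Ivo and Alex clear that bar, contributing 44 each; the remaining 8 contribute 0. Total contributed: 132.
Ben keeps 44 and receives 6.2 × 132 × 1/48 = 17.05 from the planting fund, for a payoff of 61.05.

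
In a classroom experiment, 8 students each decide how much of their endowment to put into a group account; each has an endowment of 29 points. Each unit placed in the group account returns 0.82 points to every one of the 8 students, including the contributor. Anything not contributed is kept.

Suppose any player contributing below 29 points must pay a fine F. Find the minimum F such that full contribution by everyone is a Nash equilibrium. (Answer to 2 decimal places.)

5.22 points

Given the others contribute fully, the best deviation is to contribute 0 (any partial contribution still incurs the fine and gives up units whose private return 0.82 is below 1).
Deviating from 29 to 0 saves 29 points but forfeits the deviator's share of the drop in the group account: 0.82 × 29 = 23.78.
So the deviation gain is 29 − 23.78 = 5.22, and the fine must be at least 5.22 points to wipe it out.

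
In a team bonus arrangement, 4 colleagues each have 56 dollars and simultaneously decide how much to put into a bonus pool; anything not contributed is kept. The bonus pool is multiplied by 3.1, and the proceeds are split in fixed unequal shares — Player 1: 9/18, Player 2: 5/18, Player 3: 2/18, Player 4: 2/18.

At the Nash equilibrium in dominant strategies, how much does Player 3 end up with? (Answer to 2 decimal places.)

75.29 dollars

For player j, contributing a unit is worthwhile iff 3.1 × (j's share) ≥ 1, i.e. iff j's share is at least 0.3226.
The only share above 0.3226 is Player 1's 9/18, contributing 56; the remaining 3 contribute 0. Total contributed: 56.
Player 3 keeps 56 and receives 3.1 × 56 × 2/18 = 19.29 from the bonus pool, for a payoff of 75.29.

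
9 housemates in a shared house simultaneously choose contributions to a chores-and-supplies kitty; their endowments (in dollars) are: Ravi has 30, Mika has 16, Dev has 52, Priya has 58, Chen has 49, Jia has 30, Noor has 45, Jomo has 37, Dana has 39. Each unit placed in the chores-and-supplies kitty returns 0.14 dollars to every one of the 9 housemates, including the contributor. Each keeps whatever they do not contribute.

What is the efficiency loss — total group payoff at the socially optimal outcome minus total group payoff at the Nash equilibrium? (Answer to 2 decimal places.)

92.56 dollars

The private return per contributed unit is 0.14 < 1 for everyone, so the Nash equilibrium is zero contribution and the group total is Σ E_j = 30 + 16 + 52 + 58 + 49 + 30 + 45 + 37 + 39 = 356.
Each contributed unit returns 1.260 to the group, so the social optimum is full contribution by everyone: group total = 1.260 × 356 = 448.56.
Efficiency loss = (1.260 − 1) × 356 = 92.56.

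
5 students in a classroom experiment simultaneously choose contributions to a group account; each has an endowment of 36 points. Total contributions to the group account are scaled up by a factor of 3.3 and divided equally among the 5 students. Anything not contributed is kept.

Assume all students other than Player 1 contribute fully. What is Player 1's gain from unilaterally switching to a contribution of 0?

12.24 points

Switching from a contribution of 36 to 0 lets Player 1 keep an extra 36 points, but lowers the group account by 36, which costs Player 1 their own share of that drop: 3.3/5 × 36 = 23.76.
Net gain = 36 − 23.76 = 12.24. The private return per contributed unit (0.6600) is below 1, so free-riding is indeed the best response regardless of what the others do.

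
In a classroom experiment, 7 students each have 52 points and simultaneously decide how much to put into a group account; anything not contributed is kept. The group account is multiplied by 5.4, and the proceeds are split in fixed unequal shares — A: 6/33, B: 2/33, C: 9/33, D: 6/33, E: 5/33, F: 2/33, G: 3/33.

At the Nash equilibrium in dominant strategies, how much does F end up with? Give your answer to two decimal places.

69.02 points

For player j, contributing a unit is worthwhile iff 5.4 × (j's share) ≥ 1, i.e. iff j's share is at least 0.1852.
The only share above 0.1852 is C's 9/33, contributing 52; the remaining 6 contribute 0. Total contributed: 52.
F keeps 52 and receives 5.4 × 52 × 2/33 = 17.02 from the group account, for a payoff of 69.02.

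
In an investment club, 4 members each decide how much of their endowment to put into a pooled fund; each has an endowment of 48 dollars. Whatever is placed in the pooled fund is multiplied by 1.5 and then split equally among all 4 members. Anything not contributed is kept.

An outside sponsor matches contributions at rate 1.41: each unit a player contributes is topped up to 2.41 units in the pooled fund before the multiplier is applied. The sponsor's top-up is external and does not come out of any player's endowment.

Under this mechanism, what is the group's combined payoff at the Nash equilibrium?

The effective private return is 1.5 × 2.41 / 4 = 0.9038, which is still under 1, so the mechanism doesn't change anyone's dominant strategy: zero contribution.
At the Nash equilibrium no one contributes; group total payoff = 4 × 48 = 192.

192.00 dollars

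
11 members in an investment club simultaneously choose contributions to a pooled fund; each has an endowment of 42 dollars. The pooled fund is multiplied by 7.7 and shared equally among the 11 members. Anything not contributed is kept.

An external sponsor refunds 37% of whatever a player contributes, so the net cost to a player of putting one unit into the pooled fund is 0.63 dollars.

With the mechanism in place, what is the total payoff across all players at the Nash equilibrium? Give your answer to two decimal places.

The effective private return per unit is now (7.7/11) / 0.63 = 1.1111 > 1, so every player's dominant strategy flips to full contribution.
At the Nash equilibrium everyone contributes 42. Group total payoff = 11 × (42 × 0.37 + 7.7 × 42) = 3728.34.

3728.34 dollars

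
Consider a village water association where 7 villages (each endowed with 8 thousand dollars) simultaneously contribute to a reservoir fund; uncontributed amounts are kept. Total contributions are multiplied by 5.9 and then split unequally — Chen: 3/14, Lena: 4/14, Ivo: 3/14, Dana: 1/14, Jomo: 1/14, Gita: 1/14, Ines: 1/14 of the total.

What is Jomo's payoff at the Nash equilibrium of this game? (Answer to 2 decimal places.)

A player with share s gets back 5.9·s per unit contributed, so full contribution is dominant for anyone with s > 1/5.9 = 0.1695 and zero contribution is dominant for anyone below.
Chen, Lena and Ivo are above the threshold, contributing 8 each; the remaining 4 contribute 0. Total contributed: 24.
Jomo keeps 8 and receives 5.9 × 24 × 1/14 = 10.11 from the reservoir fund, for a payoff of 18.11.

18.11 thousand dollars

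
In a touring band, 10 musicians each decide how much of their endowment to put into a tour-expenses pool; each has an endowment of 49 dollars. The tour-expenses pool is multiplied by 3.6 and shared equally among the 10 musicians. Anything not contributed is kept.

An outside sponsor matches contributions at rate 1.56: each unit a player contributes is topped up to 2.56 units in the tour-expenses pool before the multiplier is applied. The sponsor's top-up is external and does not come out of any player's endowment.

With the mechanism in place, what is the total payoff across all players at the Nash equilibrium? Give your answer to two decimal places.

490.00 dollars

The effective private return is 3.6 × 2.56 / 10 = 0.9216, which is still under 1, so the mechanism doesn't change anyone's dominant strategy: zero contribution.
Everyone keeps their endowment and the group total is 10 × 49 = 490.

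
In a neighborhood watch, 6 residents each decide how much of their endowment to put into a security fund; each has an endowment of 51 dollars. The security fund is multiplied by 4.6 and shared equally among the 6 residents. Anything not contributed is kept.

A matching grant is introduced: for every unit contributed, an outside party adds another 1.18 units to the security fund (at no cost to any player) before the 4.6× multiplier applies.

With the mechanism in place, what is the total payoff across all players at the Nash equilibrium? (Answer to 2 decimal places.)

Under the mechanism each unit contributed yields 4.6 × 2.18 / 6 = 1.6713 back to its contributor per unit of net cost, which exceeds 1, making full contribution the dominant choice for everyone.
So the Nash equilibrium is full contribution by all 6; the group earns 4.6 × 2.18 × 306 = 3068.57.

3068.57 dollars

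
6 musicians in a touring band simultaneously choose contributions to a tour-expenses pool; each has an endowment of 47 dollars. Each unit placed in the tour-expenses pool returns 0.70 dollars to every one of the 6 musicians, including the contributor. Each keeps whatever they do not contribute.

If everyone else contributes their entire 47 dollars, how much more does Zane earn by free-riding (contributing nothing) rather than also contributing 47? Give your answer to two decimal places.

Switching from a contribution of 47 to 0 lets Zane keep an extra 47 dollars, but lowers the tour-expenses pool by 47, which costs Zane their own share of that drop: 0.70 × 47 = 32.90.
Net gain = 47 − 32.90 = 14.10. The private return per contributed unit (0.70) is below 1, so free-riding is indeed the best response regardless of what the others do.

14.10 dollars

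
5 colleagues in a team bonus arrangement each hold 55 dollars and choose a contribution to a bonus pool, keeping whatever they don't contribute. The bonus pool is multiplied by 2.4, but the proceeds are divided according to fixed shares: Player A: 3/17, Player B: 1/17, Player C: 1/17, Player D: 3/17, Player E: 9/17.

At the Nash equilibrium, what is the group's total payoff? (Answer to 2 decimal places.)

A player with share s gets back 2.4·s per unit contributed, so full contribution is dominant for anyone with s > 1/2.4 = 0.4167 and zero contribution is dominant for anyone below.
Player E alone (share 9/17) is above the threshold, contributing 55; the remaining 4 contribute 0. Total contributed: 55.
The bonus pool pays out 2.4 × 55 = 132.00 in total (split across the unequal shares, but the aggregate is all that matters for the group sum).
The 4 free-riders keep 55 each, adding 220. Group total = 220 + 132.00 = 352.00.

352.00 dollars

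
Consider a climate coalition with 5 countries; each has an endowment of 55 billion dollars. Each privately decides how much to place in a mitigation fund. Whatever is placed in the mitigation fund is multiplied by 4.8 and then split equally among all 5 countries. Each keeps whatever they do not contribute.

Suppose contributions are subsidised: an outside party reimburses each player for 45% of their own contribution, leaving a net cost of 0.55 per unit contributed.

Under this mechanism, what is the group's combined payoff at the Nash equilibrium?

With the mechanism, a contributed unit returns (4.8/5) / 0.55 = 1.7455 per unit of net cost to the contributor — now above 1 — so contributing fully is weakly dominant for every player.
So the Nash equilibrium is full contribution by all 5; the group earns 5 × (55 × 0.45 + 4.8 × 55) = 1443.75.

1443.75 billion dollars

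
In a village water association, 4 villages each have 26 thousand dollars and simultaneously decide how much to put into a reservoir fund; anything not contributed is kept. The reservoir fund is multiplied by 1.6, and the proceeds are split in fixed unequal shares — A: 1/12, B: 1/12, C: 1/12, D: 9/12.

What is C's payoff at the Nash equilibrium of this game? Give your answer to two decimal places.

Each unit j contributes comes back to j as 1.6 × (j's share), so j prefers to contribute only if that share exceeds 1/1.6 = 0.6250; otherwise keeping the unit dominates.
The only share above 0.6250 is D's 9/12, contributing 26; the remaining 3 contribute 0. Total contributed: 26.
C keeps 26 and receives 1.6 × 26 × 1/12 = 3.47 from the reservoir fund, for a payoff of 29.47.

29.47 thousand dollars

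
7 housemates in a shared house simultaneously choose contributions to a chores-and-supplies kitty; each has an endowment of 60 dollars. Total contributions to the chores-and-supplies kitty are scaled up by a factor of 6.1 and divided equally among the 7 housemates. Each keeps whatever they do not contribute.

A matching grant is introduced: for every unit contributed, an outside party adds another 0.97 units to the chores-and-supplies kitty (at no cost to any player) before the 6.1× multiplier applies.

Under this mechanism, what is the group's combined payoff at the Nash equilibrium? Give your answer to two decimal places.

The effective private return per unit is now 6.1 × 1.97 / 7 = 1.7167 > 1, so every player's dominant strategy flips to full contribution.
At the Nash equilibrium everyone contributes 60. Group total payoff = 6.1 × 1.97 × 420 = 5047.14.

5047.14 dollars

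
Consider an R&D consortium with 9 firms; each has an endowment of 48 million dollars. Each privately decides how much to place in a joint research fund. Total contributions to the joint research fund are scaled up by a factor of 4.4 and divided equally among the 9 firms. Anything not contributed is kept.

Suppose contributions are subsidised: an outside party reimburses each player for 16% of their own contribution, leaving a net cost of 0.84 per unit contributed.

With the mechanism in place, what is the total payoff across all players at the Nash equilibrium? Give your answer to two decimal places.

432.00 million dollars

With the mechanism, a contributed unit returns (4.4/9) / 0.84 = 0.5820 per unit of net cost — still below 1 — so contributing 0 remains dominant for every player.
Everyone keeps their endowment and the group total is 9 × 48 = 432.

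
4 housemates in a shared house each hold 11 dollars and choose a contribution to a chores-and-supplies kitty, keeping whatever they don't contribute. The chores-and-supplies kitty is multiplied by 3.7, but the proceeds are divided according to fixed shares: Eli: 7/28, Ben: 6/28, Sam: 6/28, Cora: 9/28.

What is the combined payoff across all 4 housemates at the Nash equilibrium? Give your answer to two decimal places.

73.70 dollars

Each unit j contributes comes back to j as 3.7 × (j's share), so j prefers to contribute only if that share exceeds 1/3.7 = 0.2703; otherwise keeping the unit dominates.
Cora alone (share 9/28) is above the threshold, contributing 11; the remaining 3 contribute 0. Total contributed: 11.
The chores-and-supplies kitty pays out 3.7 × 11 = 40.70 in total (split across the unequal shares, but the aggregate is all that matters for the group sum).
The 3 free-riders keep 11 each, adding 33. Group total = 33 + 40.70 = 73.70.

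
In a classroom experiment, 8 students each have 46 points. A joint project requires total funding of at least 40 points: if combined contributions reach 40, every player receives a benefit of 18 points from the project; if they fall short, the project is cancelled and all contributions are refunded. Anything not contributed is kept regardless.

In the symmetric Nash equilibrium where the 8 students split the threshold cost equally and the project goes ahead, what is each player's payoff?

Equal share of the threshold: 40/8 = 5.
At this profile no one gains by cutting their contribution: any cut drops the total below 40, the project is cancelled, contributions are refunded, and the deviator ends with 46, which is less than 46 − 5 + 18 = 59. Contributing more than 5 just wastes the excess. So contributing exactly 5 is a best response.
Each player's payoff: 46 − 5 + 18 = 59.

59 points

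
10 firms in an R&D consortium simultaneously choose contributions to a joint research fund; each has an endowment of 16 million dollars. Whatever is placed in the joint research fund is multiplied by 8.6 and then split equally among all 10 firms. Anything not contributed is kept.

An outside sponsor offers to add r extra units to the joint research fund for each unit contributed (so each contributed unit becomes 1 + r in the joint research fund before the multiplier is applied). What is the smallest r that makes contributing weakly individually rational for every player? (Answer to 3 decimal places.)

0.163

With matching at rate r, one contributed unit becomes (1 + r) in the joint research fund and returns 8.6 × (1 + r) / 10 to the contributor.
Setting this equal to 1: 1 + r = 10/8.6 = 1.1628.
So the minimum matching rate is r = 1.1628 − 1 = 0.163.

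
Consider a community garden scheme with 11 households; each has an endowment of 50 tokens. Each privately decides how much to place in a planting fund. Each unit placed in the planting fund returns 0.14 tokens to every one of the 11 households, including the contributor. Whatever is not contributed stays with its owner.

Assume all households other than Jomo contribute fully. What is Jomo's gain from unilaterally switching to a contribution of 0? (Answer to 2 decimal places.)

Switching from a contribution of 50 to 0 lets Jomo keep an extra 50 tokens, but lowers the planting fund by 50, which costs Jomo their own share of that drop: 0.14 × 50 = 7.00.
Net gain = 50 − 7.00 = 43.00. The private return per contributed unit (0.14) is below 1, so free-riding is indeed the best response regardless of what the others do.

43.00 tokens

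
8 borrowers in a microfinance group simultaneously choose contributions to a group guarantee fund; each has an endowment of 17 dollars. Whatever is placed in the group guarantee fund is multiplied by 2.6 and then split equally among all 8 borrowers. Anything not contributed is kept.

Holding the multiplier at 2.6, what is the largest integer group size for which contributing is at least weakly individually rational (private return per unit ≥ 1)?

Private return per unit is 2.6/(group size), which is ≥ 1 whenever the group size is ≤ 2.6.
The largest such integer is 2.

2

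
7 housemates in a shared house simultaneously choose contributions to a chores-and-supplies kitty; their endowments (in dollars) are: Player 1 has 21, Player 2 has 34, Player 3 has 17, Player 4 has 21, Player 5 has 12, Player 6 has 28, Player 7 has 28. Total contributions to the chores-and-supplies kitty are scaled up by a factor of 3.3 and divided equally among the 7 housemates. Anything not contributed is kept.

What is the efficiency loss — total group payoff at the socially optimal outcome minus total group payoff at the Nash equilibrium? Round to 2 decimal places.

370.30 dollars

The private return per contributed unit is 3.3/7 = 0.4714 < 1 for every player regardless of endowment, so the Nash equilibrium is zero contribution and the group total is Σ E_j = 21 + 34 + 17 + 21 + 12 + 28 + 28 = 161.
Each contributed unit returns 3.300 to the group, so the social optimum is full contribution by everyone: group total = 3.300 × 161 = 531.30.
Efficiency loss = (3.300 − 1) × 161 = 370.30.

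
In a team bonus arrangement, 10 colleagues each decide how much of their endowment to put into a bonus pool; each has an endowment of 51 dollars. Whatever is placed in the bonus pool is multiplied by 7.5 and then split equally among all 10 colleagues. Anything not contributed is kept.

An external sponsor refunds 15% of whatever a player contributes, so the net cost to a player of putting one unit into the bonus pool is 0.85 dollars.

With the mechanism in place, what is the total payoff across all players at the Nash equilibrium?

510.00 dollars

The effective private return is (7.5/10) / 0.85 = 0.8824, which is still under 1, so the mechanism doesn't change anyone's dominant strategy: zero contribution.
At the Nash equilibrium no one contributes; group total payoff = 10 × 51 = 510.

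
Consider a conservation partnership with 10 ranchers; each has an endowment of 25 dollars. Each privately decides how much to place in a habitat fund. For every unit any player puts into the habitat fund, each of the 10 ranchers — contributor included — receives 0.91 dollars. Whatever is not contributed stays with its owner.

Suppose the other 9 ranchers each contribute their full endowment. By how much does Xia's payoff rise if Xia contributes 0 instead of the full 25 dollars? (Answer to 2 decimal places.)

Switching from a contribution of 25 to 0 lets Xia keep an extra 25 dollars, but lowers the habitat fund by 25, which costs Xia their own share of that drop: 0.91 × 25 = 22.75.
Net gain = 25 − 22.75 = 2.25. The private return per contributed unit (0.91) is below 1, so free-riding is indeed the best response regardless of what the others do.

2.25 dollars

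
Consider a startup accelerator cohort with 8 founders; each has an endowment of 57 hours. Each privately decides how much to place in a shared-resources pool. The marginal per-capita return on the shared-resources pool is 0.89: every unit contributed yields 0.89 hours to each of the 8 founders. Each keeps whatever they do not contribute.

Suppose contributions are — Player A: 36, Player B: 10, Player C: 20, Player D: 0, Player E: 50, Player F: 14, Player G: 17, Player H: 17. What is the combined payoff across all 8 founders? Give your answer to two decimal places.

Total contributed: 36 + 10 + 20 + 0 + 50 + 14 + 17 + 17 = 164; total kept: 8 × 57 − 164 = 292.
The shared-resources pool pays out 0.89 × 8 × 164 = 1167.68 in aggregate.
Group total = 292 + 1167.68 = 1459.68.

1459.68 hours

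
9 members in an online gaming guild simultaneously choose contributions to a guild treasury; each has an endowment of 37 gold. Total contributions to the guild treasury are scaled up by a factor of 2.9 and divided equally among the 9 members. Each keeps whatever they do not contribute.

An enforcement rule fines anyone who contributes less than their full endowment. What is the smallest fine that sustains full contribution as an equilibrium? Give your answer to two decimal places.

Given the others contribute fully, the best deviation is to contribute 0 (any partial contribution still incurs the fine and gives up units whose private return 0.3222 is below 1).
Deviating from 37 to 0 saves 37 gold but forfeits the deviator's share of the drop in the guild treasury: 2.9/9 × 37 = 11.92.
So the deviation gain is 37 − 11.92 = 25.08, and the fine must be at least 25.08 gold to wipe it out.

25.08 gold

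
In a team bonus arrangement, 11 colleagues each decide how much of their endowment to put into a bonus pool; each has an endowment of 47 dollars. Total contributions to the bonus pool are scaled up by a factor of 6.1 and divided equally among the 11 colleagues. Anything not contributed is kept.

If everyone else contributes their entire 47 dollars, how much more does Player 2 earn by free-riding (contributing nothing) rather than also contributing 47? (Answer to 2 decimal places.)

Switching from a contribution of 47 to 0 lets Player 2 keep an extra 47 dollars, but lowers the bonus pool by 47, which costs Player 2 their own share of that drop: 6.1/11 × 47 = 26.06.
Net gain = 47 − 26.06 = 20.94. The private return per contributed unit (0.5545) is below 1, so free-riding is indeed the best response regardless of what the others do.

20.94 dollars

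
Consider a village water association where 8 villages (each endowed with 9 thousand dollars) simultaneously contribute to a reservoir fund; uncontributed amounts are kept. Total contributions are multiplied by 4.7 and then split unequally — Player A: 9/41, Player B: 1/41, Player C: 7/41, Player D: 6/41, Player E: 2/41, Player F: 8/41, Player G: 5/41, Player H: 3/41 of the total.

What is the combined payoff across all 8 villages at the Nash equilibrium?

105.30 thousand dollars

Each unit j contributes comes back to j as 4.7 × (j's share), so j prefers to contribute only if that share exceeds 1/4.7 = 0.2128; otherwise keeping the unit dominates.
Only Player A (9/41) clears that bar, contributing 9; the remaining 7 contribute 0. Total contributed: 9.
The reservoir fund pays out 4.7 × 9 = 42.30 in total (split across the unequal shares, but the aggregate is all that matters for the group sum).
The 7 free-riders keep 9 each, adding 63. Group total = 63 + 42.30 = 105.30.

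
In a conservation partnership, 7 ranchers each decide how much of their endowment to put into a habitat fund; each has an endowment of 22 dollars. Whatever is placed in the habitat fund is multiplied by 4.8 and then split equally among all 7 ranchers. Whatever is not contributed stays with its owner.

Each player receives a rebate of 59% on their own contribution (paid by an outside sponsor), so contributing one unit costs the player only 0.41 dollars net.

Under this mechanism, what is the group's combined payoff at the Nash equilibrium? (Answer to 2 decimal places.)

The effective private return per unit is now (4.8/7) / 0.41 = 1.6725 > 1, so every player's dominant strategy flips to full contribution.
At the Nash equilibrium everyone contributes 22. Group total payoff = 7 × (22 × 0.59 + 4.8 × 22) = 830.06.

830.06 dollars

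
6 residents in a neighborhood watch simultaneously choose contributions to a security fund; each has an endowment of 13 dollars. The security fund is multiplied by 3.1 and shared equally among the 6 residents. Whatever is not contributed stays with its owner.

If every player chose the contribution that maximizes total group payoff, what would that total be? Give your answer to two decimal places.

241.80 dollars

Each contributed unit returns 3.100 to the group as a whole (0.5167 to each of 6 players), which exceeds 1, so the social optimum is full contribution: group total = 3.100 × 78 = 241.80.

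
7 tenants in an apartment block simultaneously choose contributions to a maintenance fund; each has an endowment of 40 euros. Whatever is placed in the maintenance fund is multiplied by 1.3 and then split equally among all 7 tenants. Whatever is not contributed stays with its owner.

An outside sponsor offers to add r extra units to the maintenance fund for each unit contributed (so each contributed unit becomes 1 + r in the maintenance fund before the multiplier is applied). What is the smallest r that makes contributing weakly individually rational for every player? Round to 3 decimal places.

4.385

With matching at rate r, one contributed unit becomes (1 + r) in the maintenance fund and returns 1.3 × (1 + r) / 7 to the contributor.
Setting this equal to 1: 1 + r = 7/1.3 = 5.3846.
So the minimum matching rate is r = 5.3846 − 1 = 4.385.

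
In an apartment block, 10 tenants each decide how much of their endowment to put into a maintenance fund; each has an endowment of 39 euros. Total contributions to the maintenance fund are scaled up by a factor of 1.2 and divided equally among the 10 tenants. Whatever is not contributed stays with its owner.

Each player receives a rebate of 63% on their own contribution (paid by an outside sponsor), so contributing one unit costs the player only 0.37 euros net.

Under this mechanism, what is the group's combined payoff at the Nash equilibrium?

390.00 euros

With the mechanism, a contributed unit returns (1.2/10) / 0.37 = 0.3243 per unit of net cost — still below 1 — so contributing 0 remains dominant for every player.
Everyone keeps their endowment and the group total is 10 × 39 = 390.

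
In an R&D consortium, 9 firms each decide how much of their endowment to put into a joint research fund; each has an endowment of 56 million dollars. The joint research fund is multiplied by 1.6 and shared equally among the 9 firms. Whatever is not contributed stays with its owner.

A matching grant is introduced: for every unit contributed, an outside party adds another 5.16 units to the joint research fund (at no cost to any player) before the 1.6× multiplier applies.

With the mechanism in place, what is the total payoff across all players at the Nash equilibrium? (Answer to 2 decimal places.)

4967.42 million dollars

Under the mechanism each unit contributed yields 1.6 × 6.16 / 9 = 1.0951 back to its contributor per unit of net cost, which exceeds 1, making full contribution the dominant choice for everyone.
At the Nash equilibrium everyone contributes 56. Group total payoff = 1.6 × 6.16 × 504 = 4967.42.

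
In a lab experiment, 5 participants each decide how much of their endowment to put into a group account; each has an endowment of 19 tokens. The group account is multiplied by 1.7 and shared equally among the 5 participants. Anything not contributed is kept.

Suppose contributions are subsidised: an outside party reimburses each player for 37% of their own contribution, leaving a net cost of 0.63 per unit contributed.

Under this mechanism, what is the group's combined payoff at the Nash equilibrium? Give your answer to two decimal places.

The effective private return is (1.7/5) / 0.63 = 0.5397, which is still under 1, so the mechanism doesn't change anyone's dominant strategy: zero contribution.
At the Nash equilibrium no one contributes; group total payoff = 5 × 19 = 95.

95.00 tokens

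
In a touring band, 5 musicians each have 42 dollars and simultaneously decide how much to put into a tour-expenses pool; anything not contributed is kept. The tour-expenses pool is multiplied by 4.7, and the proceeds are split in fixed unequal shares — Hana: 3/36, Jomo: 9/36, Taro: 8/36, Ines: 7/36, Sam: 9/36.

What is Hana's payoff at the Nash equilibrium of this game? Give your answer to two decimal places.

Each unit j contributes comes back to j as 4.7 × (j's share), so j prefers to contribute only if that share exceeds 1/4.7 = 0.2128; otherwise keeping the unit dominates.
The shares above 0.2128 belong to Jomo, Taro and Sam, contributing 42 each; the remaining 2 contribute 0. Total contributed: 126.
Hana keeps 42 and receives 4.7 × 126 × 3/36 = 49.35 from the tour-expenses pool, for a payoff of 91.35.

91.35 dollars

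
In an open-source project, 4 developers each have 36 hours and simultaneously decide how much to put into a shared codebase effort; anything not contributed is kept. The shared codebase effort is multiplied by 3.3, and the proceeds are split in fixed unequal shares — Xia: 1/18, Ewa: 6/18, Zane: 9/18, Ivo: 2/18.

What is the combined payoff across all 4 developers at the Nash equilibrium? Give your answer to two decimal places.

Player j's private return per contributed unit is 3.3 × (j's share). Contributing is weakly dominant for j when that share is at least 1/3.3 = 0.3030, and contributing 0 is dominant otherwise.
Ewa and Zane are above the threshold, contributing 36 each; the remaining 2 contribute 0. Total contributed: 72.
The shared codebase effort pays out 3.3 × 72 = 237.60 in total (split across the unequal shares, but the aggregate is all that matters for the group sum).
The 2 free-riders keep 36 each, adding 72. Group total = 72 + 237.60 = 309.60.

309.60 hours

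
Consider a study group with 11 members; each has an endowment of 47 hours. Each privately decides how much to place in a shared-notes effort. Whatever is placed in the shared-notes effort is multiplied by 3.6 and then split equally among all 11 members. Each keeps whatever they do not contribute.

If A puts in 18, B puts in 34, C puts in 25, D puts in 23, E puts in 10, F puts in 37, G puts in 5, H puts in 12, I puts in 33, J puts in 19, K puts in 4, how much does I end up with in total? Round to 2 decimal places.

Total contributed: 18 + 34 + 25 + 23 + 10 + 37 + 5 + 12 + 33 + 19 + 4 = 220.
Each receives 3.6 × 220 / 11 = 72.00 from the shared-notes effort.
I keeps 47 − 33 = 14, so I's payoff is 14 + 72.00 = 86.00.

86.00 hours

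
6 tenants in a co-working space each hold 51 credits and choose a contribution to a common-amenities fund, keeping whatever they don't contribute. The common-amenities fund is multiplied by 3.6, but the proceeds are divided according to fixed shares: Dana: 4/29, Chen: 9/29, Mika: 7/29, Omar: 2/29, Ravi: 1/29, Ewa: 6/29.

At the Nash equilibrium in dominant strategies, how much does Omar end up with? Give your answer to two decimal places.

63.66 credits

Player j's private return per contributed unit is 3.6 × (j's share). Contributing is weakly dominant for j when that share is at least 1/3.6 = 0.2778, and contributing 0 is dominant otherwise.
The only share above 0.2778 is Chen's 9/29, contributing 51; the remaining 5 contribute 0. Total contributed: 51.
Omar keeps 51 and receives 3.6 × 51 × 2/29 = 12.66 from the common-amenities fund, for a payoff of 63.66.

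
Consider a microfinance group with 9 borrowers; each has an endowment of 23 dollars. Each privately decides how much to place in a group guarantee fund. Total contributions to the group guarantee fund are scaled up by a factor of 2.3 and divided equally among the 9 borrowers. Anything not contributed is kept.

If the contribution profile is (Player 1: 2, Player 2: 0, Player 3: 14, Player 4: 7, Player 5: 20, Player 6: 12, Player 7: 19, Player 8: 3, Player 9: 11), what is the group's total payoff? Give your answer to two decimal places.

321.40 dollars

Total contributed: 2 + 0 + 14 + 7 + 20 + 12 + 19 + 3 + 11 = 88; total kept: 9 × 23 − 88 = 119.
The group guarantee fund pays out 2.3 × 88 = 202.40 in aggregate.
Group total = 119 + 202.40 = 321.40.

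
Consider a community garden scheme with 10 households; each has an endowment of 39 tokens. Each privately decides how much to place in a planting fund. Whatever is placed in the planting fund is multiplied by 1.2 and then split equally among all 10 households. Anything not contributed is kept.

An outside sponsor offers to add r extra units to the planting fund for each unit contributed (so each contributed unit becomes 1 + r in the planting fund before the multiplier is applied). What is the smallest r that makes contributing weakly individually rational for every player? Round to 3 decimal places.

7.333

With matching at rate r, one contributed unit becomes (1 + r) in the planting fund and returns 1.2 × (1 + r) / 10 to the contributor.
Setting this equal to 1: 1 + r = 10/1.2 = 8.3333.
So the minimum matching rate is r = 8.3333 − 1 = 7.333.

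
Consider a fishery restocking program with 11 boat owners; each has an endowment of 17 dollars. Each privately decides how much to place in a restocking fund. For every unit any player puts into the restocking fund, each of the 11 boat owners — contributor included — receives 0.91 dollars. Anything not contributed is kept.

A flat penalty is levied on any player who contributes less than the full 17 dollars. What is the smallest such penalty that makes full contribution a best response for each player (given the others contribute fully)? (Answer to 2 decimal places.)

1.53 dollars

Given the others contribute fully, the best deviation is to contribute 0 (any partial contribution still incurs the fine and gives up units whose private return 0.91 is below 1).
Deviating from 17 to 0 saves 17 dollars but forfeits the deviator's share of the drop in the restocking fund: 0.91 × 17 = 15.47.
So the deviation gain is 17 − 15.47 = 1.53, and the fine must be at least 1.53 dollars to wipe it out.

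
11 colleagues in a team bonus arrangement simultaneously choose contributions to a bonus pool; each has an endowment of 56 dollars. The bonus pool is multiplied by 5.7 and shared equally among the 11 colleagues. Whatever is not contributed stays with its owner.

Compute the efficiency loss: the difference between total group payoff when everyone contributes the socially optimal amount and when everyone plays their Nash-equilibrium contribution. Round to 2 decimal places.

2895.20 dollars

Each contributed unit returns 5.7/11 = 0.5182 to its contributor — below 1 — so contributing 0 is dominant for every player. At the Nash equilibrium everyone keeps their 56, and the group total is 11 × 56 = 616.
Each contributed unit returns 5.700 to the group as a whole (0.5182 to each of 11 players), which exceeds 1, so the social optimum is full contribution: group total = 5.700 × 616 = 3511.20.
Efficiency loss = 3511.20 − 616 = 2895.20.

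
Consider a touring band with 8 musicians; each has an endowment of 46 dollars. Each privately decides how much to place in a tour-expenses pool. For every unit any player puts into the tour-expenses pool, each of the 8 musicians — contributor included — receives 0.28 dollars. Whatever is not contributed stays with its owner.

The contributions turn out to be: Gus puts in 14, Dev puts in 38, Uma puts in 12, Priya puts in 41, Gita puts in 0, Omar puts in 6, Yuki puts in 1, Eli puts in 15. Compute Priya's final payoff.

40.56 dollars

Total contributed: 14 + 38 + 12 + 41 + 0 + 6 + 1 + 15 = 127.
Each receives 0.28 × 127 = 35.56 from the tour-expenses pool.
Priya keeps 46 − 41 = 5, so Priya's payoff is 5 + 35.56 = 40.56.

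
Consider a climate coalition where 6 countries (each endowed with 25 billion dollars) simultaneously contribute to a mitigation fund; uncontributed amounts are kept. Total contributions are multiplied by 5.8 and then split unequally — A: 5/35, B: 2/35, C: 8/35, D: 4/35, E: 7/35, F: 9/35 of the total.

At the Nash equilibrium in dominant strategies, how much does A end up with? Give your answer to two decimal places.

87.14 billion dollars

A player with share s gets back 5.8·s per unit contributed, so full contribution is dominant for anyone with s > 1/5.8 = 0.1724 and zero contribution is dominant for anyone below.
C, E and F clear that bar, contributing 25 each; the remaining 3 contribute 0. Total contributed: 75.
A keeps 25 and receives 5.8 × 75 × 5/35 = 62.14 from the mitigation fund, for a payoff of 87.14.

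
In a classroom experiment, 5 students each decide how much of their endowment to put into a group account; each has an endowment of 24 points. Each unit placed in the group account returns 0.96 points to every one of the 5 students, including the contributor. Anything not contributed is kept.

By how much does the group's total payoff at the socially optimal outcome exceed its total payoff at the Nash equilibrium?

456.00 points

The private return per contributed unit is 0.96 < 1, so contributing 0 is dominant for every player. At the Nash equilibrium everyone keeps their 24, and the group total is 5 × 24 = 120.
Each contributed unit returns 4.800 to the group as a whole (0.96 to each of 5 players), which exceeds 1, so the social optimum is full contribution: group total = 4.800 × 120 = 576.00.
Efficiency loss = 576.00 − 120 = 456.00.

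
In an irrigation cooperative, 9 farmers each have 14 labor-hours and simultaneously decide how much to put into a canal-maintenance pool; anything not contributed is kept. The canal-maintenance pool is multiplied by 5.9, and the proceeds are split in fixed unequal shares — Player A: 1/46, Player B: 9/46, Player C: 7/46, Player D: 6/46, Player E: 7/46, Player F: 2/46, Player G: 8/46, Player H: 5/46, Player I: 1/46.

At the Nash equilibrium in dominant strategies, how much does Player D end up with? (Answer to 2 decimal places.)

Each unit j contributes comes back to j as 5.9 × (j's share), so j prefers to contribute only if that share exceeds 1/5.9 = 0.1695; otherwise keeping the unit dominates.
Player B and Player G are above the threshold, contributing 14 each; the remaining 7 contribute 0. Total contributed: 28.
Player D keeps 14 and receives 5.9 × 28 × 6/46 = 21.55 from the canal-maintenance pool, for a payoff of 35.55.

35.55 labor-hours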